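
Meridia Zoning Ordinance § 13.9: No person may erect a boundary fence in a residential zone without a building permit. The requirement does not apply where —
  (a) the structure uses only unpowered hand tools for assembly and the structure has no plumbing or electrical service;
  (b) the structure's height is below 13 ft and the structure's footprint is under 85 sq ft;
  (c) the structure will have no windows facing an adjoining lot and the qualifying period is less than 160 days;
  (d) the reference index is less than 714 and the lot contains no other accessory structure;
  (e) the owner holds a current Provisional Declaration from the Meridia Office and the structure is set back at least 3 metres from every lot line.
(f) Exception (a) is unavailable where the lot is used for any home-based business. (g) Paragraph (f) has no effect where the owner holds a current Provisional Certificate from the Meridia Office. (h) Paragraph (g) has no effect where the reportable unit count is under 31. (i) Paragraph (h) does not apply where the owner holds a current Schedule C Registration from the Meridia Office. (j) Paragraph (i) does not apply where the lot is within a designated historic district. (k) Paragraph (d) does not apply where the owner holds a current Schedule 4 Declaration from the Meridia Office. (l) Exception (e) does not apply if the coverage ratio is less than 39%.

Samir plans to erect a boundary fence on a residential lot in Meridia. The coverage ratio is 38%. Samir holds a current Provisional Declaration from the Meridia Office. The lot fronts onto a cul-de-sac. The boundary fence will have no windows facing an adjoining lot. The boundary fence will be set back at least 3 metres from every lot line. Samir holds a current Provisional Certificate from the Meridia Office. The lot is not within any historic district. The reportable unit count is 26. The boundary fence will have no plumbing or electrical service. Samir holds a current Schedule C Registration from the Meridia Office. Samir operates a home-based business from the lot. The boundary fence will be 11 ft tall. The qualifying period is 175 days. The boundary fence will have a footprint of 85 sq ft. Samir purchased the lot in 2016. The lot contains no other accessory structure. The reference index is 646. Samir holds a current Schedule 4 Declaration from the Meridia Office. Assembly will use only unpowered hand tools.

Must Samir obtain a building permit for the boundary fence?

Exception (a)'s conditions are all satisfied: assembly uses only hand tools; there is no plumbing or electrical service. Applying paragraphs (f)–(j): (f) is engaged (a home-based business operates on the lot), but is displaced by (g): (g) operates against (f): a current Provisional Certificate is held. (h) would limit (g) — the reportable unit count is 26, under the 31 limit — but (i) sets (h) aside: (i) is triggered — a current Schedule C Registration is held. (j), which would lift (i), does not operate here — the lot is not in a historic district. (a) remains available.
Exception (b) requires that the structure's footprint is under 85 sq ft; but the structure's footprint is 85 sq ft, not under 85 sq ft, so (b) is unavailable.
Exception (c) fails — the qualifying period is 175 days, not less than 160 days.
Exception (d) is satisfied on its face — the reference index is 646, less than the 714 limit; the lot has no other accessory structure. However, paragraph (k) must be considered: (k) applies — a current Schedule 4 Declaration is held. So (d) is unavailable.
Exception (e)'s conditions are all satisfied: a current Provisional Declaration is held; the setback is at least 3 m on every side. But applying paragraph (l): (l) operates against (e): the coverage ratio is 38%, less than the 39% limit. Exception (e) does not apply.

No — exception (a) applies; Samir does not need a building permit.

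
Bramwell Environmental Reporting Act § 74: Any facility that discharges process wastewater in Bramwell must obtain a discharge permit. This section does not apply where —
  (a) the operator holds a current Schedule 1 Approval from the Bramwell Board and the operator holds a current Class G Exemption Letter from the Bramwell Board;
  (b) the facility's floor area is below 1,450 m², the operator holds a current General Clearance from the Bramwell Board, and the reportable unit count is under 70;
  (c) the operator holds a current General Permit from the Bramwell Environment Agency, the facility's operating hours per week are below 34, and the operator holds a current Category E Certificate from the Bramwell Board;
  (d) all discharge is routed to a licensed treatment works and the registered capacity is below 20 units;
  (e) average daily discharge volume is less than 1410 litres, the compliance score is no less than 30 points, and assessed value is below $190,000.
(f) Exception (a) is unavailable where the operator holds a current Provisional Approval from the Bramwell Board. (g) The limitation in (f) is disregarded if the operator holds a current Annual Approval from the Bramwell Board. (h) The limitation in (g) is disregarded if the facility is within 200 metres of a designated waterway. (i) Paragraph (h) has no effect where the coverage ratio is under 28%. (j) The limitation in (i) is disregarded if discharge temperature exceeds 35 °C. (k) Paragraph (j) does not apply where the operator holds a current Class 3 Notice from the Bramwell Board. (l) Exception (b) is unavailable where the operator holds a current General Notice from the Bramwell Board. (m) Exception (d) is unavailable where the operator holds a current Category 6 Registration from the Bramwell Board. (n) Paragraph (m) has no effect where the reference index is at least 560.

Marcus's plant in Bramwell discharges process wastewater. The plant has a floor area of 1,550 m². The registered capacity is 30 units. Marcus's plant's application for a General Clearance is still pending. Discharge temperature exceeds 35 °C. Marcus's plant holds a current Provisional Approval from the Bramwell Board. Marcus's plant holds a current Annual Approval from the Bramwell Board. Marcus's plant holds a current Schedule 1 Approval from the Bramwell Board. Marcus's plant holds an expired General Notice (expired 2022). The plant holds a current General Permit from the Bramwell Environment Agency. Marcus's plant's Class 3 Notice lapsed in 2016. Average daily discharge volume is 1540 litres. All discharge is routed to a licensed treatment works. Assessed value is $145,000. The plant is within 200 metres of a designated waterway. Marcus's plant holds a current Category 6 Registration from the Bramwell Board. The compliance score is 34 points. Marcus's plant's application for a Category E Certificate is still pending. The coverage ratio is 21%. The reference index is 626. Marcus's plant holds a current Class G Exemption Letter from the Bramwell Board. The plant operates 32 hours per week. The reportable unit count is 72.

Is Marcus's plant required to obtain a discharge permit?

Exception (a) is satisfied on its face — a current Schedule 1 Approval is held; a current Class G Exemption Letter is held. But: (f) is triggered — a current Provisional Approval is held. (g) would limit (f) — a current Annual Approval is held — but (h) sets (g) aside: (h) operates against (g): the plant is within 200 m of a designated waterway. (i) is triggered (the coverage ratio is 21%, under the 28% limit), but is displaced by (j): (j) operates — discharge temperature exceeds 35 °C. (k) is inapplicable (no current Class 3 Notice is held), so (j) stands. (a) is therefore removed.
Exception (b) requires that the facility's floor area is below 1,450 m²; but the facility's floor area is 1,550 m², not below 1,450 m², so (b) is unavailable.
Exception (c) does not apply: there is no Category E Certificate in force.
Exception (d) requires that the registered capacity is below 20 units; but the registered capacity is 30 units, not below 20 units, so (d) is unavailable.
Exception (e) fails — average daily discharge volume is 1540 litres, not less than 1410 litres.
No exception displaces § 74.

Yes — Marcus's plant must obtain a discharge permit.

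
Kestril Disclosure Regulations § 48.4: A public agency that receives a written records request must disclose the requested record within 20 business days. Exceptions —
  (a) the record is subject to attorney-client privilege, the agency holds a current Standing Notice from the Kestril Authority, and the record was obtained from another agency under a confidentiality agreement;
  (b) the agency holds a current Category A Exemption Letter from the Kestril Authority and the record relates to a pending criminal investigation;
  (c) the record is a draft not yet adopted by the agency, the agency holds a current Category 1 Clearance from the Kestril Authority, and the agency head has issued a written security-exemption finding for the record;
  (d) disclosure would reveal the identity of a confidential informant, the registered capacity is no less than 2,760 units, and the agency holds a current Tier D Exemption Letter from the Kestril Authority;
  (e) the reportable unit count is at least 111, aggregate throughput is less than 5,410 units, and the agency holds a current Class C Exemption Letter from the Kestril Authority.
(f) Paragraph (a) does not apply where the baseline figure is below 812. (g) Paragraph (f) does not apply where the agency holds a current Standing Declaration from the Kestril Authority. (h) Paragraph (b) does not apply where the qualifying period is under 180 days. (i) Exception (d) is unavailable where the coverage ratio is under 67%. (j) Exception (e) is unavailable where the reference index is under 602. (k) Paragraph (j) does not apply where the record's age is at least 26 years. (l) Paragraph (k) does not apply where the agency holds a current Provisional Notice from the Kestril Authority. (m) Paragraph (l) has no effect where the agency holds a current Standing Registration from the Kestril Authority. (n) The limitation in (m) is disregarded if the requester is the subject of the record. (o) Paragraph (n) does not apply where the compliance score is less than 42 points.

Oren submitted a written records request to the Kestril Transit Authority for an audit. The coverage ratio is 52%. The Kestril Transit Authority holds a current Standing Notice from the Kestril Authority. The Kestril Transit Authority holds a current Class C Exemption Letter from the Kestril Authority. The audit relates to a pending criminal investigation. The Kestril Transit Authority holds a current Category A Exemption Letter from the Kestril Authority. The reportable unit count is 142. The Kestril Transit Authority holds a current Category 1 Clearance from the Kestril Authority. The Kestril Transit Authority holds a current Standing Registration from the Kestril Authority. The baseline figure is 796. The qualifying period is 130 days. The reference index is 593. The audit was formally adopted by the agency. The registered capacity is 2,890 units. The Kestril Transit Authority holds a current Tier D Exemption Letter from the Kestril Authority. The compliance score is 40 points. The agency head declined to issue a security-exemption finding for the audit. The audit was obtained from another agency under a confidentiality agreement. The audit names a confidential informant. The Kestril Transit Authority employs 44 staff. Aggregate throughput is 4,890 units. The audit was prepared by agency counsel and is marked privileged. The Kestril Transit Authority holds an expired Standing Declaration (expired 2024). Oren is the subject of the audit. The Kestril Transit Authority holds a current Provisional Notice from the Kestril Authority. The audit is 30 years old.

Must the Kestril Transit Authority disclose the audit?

All of (a)'s requirements are met (the audit is privileged; a current Standing Notice is held; the audit was obtained under a confidentiality agreement). Turning to paragraphs (f)–(g): (f) operates against (a): the baseline figure is 796, below the 812 limit. (g) is not engaged (the Standing Declaration is not current), so (f) stands. So (a) is unavailable.
Exception (b)'s conditions are all satisfied: a current Category A Exemption Letter is held; the audit relates to a pending investigation. But: (h) is engaged — the qualifying period is 130 days, under the 180 days limit. Exception (b) does not apply.
Exception (c) does not apply: the audit has been formally adopted.
Exception (d) is satisfied on its face — the audit names a confidential informant; the registered capacity is 2,890 units, meeting the 2,760 units threshold; a current Tier D Exemption Letter is held. But applying paragraph (i): (i) applies — the coverage ratio is 52%, under the 67% limit. Exception (d) does not apply.
All of (e)'s requirements are met (the reportable unit count is 142, meeting the 111 threshold; aggregate throughput is 4,890 units, less than the 5,410 units limit; a current Class C Exemption Letter is held). Considering the limiting provisions: (j) is triggered (the reference index is 593, under the 602 limit), but is itself disapplied by (k): (k) is engaged — the record's age is 30 years, meeting the 26 years threshold. (l) would limit (k) — a current Provisional Notice is held — but (m) sets (l) aside: (m) applies — a current Standing Registration is held. (n) applies (Oren is the subject of the audit), but is overridden by (o): (o) operates against (n): the compliance score is 40 points, less than the 42 points limit. (e) remains available.

No — exception (e) applies; the Kestril Transit Authority is not required to disclose the audit.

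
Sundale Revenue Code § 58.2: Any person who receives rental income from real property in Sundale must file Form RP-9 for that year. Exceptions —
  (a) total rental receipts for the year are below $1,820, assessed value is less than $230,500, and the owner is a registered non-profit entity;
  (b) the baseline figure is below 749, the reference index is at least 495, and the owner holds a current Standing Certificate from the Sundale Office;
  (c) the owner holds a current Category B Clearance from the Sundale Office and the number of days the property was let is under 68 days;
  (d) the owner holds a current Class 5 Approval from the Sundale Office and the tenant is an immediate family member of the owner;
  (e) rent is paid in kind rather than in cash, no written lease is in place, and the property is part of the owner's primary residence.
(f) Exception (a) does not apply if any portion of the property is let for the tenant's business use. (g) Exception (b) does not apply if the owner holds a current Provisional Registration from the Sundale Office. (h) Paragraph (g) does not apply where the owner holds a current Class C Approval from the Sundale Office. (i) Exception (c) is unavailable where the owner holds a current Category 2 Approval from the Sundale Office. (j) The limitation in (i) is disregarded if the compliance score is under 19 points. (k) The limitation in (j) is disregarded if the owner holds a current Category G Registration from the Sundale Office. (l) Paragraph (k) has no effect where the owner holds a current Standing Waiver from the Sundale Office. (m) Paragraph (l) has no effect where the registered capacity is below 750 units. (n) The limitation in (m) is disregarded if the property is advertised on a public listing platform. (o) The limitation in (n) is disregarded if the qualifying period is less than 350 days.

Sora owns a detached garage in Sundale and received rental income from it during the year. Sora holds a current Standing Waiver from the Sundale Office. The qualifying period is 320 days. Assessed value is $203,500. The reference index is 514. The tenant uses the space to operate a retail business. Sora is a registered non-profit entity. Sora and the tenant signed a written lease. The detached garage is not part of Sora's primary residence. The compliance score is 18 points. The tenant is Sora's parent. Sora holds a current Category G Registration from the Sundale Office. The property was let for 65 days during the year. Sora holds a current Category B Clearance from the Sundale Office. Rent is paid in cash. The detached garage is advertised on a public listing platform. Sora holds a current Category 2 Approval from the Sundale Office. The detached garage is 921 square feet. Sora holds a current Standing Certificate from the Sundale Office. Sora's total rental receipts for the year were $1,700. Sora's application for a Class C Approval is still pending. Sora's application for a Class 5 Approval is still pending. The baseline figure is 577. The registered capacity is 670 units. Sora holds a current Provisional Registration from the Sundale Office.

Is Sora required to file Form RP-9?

Exception (a) is satisfied on its face — total rental receipts for the year are $1,700, below the $1,820 limit; assessed value is $203,500, less than the $230,500 limit; Sora is a registered non-profit. However, paragraph (f) must be considered: (f) is engaged — the space is let for business use. So (a) is unavailable.
All of (b)'s requirements are met (the baseline figure is 577, below the 749 limit; the reference index is 514, meeting the 495 threshold; a current Standing Certificate is held). Turning to paragraphs (g)–(h): (g) operates against (b): a current Provisional Registration is held. (h) is not triggered (there is no Class C Approval in force), so (g) stands. (b) is therefore removed.
All of (c)'s requirements are met (a current Category B Clearance is held; the number of days the property was let is 65 days, under the 68 days limit). Turning to paragraphs (i)–(o): (i) is engaged — a current Category 2 Approval is held. (j) applies (the compliance score is 18 points, under the 19 points limit), but yields to (k): (k) is triggered — a current Category G Registration is held. (l) is engaged (a current Standing Waiver is held), but is overridden by (m): (m) operates against (l): the registered capacity is 670 units, below the 750 units limit. (n) operates (the property is publicly advertised), but is overridden by (o): (o) is triggered — the qualifying period is 320 days, less than the 350 days limit. Exception (c) does not apply.
Exception (d) does not apply: the Class 5 Approval is not current.
Exception (e) fails — rent is paid in cash.
None of the exceptions is available; § 58.2 applies in full.

Yes — Sora must file Form RP-9.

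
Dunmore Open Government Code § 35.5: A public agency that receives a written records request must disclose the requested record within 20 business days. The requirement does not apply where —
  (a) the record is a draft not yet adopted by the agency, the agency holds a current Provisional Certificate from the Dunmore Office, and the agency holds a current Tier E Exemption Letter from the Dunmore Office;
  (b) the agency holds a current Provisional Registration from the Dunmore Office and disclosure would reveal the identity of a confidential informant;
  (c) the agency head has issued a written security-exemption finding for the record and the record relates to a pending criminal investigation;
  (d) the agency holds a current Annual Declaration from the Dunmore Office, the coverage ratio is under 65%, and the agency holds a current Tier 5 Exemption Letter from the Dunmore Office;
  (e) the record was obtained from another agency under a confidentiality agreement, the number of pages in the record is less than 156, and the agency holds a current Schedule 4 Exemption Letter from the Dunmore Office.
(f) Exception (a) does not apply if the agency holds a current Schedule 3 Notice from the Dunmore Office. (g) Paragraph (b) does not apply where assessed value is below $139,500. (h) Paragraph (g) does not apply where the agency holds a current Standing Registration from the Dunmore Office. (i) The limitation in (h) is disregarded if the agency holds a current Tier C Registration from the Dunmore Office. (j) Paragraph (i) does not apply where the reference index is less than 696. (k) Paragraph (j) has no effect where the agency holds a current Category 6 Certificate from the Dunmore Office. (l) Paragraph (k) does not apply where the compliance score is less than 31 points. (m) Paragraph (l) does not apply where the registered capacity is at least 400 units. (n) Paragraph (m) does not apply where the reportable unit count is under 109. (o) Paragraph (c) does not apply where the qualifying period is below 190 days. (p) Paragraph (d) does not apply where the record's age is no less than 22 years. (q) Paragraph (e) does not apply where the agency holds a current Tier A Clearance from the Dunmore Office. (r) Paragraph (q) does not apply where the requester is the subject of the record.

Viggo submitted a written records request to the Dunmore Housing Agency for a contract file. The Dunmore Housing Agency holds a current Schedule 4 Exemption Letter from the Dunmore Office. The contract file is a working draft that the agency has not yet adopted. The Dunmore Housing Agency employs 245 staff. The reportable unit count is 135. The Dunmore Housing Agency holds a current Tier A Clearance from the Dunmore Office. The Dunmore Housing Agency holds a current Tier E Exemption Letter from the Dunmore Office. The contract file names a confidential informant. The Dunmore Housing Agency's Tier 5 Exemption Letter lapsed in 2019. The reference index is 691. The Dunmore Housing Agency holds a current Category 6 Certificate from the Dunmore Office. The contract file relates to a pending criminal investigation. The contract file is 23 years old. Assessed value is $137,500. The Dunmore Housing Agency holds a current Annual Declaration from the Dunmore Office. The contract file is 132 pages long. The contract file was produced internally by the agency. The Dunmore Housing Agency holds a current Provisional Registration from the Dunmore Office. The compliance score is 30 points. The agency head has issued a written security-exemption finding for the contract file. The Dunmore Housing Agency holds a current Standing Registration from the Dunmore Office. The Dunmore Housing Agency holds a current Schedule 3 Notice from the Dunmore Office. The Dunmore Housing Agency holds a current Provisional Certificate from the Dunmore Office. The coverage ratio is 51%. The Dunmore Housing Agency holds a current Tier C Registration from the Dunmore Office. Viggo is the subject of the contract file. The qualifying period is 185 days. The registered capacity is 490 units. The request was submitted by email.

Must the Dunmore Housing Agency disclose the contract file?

Exception (a) is satisfied on its face — the contract file is an unadopted draft; a current Provisional Certificate is held; a current Tier E Exemption Letter is held. But: (f) operates against (a): a current Schedule 3 Notice is held. Exception (a) does not apply.
Exception (b): a current Provisional Registration is held; the contract file names a confidential informant — every condition holds. Turning to paragraphs (g)–(n): (g) operates — assessed value is $137,500, below the $139,500 limit. (h) would limit (g) — a current Standing Registration is held — but (i) sets (h) aside: (i) is triggered — a current Tier C Registration is held. (j) would limit (i) — the reference index is 691, less than the 696 limit — but (k) sets (j) aside: (k) operates — a current Category 6 Certificate is held. (l) would limit (k) — the compliance score is 30 points, less than the 31 points limit — but (m) sets (l) aside: (m) applies — the registered capacity is 490 units, meeting the 400 units threshold. (n), which would lift (m), is inapplicable — the reportable unit count is 135, not under 109. (b) is therefore removed.
Exception (c): a written security-exemption finding has been issued; the contract file relates to a pending investigation — every condition holds. However, paragraph (o) must be considered: (o) operates against (c): the qualifying period is 185 days, below the 190 days limit. Exception (c) does not apply.
Exception (d) requires that the agency holds a current Tier 5 Exemption Letter from the Dunmore Office; but the Tier 5 Exemption Letter is not current, so (d) is unavailable.
Exception (e) fails — the contract file was produced internally.
No exception is made out. the Dunmore Housing Agency falls within the general rule.

Yes — the Dunmore Housing Agency must disclose the contract file.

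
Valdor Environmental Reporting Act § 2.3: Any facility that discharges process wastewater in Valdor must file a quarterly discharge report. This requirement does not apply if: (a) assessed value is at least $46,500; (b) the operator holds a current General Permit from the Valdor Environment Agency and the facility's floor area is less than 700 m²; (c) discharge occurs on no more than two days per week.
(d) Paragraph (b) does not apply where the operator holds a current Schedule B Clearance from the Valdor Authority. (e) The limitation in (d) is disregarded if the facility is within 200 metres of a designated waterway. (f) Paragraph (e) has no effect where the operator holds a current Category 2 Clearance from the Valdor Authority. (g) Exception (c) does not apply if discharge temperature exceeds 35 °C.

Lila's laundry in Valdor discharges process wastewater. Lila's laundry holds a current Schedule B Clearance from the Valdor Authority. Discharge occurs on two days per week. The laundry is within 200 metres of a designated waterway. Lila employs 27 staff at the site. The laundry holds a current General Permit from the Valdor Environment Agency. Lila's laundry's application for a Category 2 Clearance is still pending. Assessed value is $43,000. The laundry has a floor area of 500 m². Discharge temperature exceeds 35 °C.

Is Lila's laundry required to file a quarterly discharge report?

Exception (a) fails — assessed value is $43,000, short of $46,500.
All of (b)'s requirements are met (a current General Permit is held; the facility's floor area is 500 m², less than the 700 m² limit). Under paragraphs (d)–(f): (d) would limit (b) — a current Schedule B Clearance is held — but (e) sets (d) aside: (e) operates against (d): the laundry is within 200 m of a designated waterway. (f) is not engaged (no current Category 2 Clearance is held), so (e) stands. (b) remains available.
Exception (c)'s conditions are all satisfied: discharge occurs on no more than two days per week. But: (g) operates — discharge temperature exceeds 35 °C. (c) is therefore removed.

No — exception (b) applies; Lila's laundry is not required to file a quarterly discharge report.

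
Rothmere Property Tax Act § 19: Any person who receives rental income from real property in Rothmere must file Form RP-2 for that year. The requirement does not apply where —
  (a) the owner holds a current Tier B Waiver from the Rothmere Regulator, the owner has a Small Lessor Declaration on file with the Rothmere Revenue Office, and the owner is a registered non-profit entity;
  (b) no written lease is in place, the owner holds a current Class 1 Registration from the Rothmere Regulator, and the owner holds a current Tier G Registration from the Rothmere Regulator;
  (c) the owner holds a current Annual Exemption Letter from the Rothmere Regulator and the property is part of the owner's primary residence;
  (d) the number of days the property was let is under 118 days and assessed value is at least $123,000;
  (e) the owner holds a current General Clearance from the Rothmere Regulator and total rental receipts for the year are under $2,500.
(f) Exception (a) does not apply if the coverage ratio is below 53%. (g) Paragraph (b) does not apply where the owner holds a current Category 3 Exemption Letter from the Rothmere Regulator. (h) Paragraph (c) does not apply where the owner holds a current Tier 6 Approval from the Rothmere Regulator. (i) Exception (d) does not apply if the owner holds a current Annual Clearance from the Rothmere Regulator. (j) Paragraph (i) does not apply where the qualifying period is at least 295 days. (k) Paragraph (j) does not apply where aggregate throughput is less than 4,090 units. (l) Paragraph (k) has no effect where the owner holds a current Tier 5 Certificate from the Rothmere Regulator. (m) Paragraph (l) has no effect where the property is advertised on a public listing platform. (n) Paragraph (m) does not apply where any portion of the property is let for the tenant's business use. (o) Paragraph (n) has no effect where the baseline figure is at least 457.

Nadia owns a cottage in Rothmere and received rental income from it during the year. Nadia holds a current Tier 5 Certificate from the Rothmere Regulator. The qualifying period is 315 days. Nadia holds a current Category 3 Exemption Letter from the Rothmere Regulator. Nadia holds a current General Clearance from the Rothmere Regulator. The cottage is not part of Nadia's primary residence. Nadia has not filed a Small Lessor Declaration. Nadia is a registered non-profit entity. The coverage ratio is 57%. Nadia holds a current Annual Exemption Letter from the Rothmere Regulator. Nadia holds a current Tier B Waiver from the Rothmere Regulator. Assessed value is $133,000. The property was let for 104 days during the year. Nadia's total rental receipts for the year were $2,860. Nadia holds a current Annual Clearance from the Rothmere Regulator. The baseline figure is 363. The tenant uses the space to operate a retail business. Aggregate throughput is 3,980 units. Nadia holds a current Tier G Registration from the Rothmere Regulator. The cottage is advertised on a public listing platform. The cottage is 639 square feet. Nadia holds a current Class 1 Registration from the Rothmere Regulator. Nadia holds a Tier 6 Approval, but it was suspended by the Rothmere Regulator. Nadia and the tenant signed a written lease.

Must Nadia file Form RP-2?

Exception (a) does not apply: no Small Lessor Declaration is on file.
Exception (b) does not apply: a written lease is in place.
Exception (c) requires that the property is part of the owner's primary residence; but the cottage is not part of the primary residence, so (c) is unavailable.
Exception (d) is satisfied on its face — the number of days the property was let is 104 days, under the 118 days limit; assessed value is $133,000, meeting the $123,000 threshold. As to paragraphs (i)–(o): (i) is triggered (a current Annual Clearance is held), but is overridden by (j): (j) operates against (i): the qualifying period is 315 days, meeting the 295 days threshold. (k) applies (aggregate throughput is 3,980 units, less than the 4,090 units limit), but yields to (l): (l) operates against (k): a current Tier 5 Certificate is held. (m) is triggered (the property is publicly advertised), but yields to (n): (n) operates against (m): the space is let for business use. (o), which would lift (n), is not engaged — the baseline figure is 363, short of 457. (d) remains available.
Exception (e) requires that total rental receipts for the year are under $2,500; but total rental receipts for the year are $2,860, not under $2,500, so (e) is unavailable.

No — exception (d) applies; Nadia is not required to file Form RP-2.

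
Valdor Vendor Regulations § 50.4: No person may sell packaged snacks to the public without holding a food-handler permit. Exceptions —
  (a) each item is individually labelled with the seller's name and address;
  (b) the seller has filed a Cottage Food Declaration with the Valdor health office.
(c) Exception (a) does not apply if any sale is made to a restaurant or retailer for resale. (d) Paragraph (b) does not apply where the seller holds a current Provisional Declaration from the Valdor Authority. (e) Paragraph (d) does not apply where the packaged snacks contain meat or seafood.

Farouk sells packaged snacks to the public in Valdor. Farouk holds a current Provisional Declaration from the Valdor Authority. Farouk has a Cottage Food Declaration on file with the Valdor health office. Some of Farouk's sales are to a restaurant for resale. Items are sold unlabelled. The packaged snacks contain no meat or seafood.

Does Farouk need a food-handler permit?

Yes — Farouk must hold a food-handler permit.

Exception (a) does not apply: items are sold unlabelled.
All of (b)'s requirements are met (a Cottage Food Declaration is on file). But applying paragraphs (d)–(e): (d) operates against (b): a current Provisional Declaration is held. (e), which would lift (d), is not engaged — the packaged snacks contain no meat or seafood. So (b) is unavailable.
No exception is made out. Farouk falls within the general rule.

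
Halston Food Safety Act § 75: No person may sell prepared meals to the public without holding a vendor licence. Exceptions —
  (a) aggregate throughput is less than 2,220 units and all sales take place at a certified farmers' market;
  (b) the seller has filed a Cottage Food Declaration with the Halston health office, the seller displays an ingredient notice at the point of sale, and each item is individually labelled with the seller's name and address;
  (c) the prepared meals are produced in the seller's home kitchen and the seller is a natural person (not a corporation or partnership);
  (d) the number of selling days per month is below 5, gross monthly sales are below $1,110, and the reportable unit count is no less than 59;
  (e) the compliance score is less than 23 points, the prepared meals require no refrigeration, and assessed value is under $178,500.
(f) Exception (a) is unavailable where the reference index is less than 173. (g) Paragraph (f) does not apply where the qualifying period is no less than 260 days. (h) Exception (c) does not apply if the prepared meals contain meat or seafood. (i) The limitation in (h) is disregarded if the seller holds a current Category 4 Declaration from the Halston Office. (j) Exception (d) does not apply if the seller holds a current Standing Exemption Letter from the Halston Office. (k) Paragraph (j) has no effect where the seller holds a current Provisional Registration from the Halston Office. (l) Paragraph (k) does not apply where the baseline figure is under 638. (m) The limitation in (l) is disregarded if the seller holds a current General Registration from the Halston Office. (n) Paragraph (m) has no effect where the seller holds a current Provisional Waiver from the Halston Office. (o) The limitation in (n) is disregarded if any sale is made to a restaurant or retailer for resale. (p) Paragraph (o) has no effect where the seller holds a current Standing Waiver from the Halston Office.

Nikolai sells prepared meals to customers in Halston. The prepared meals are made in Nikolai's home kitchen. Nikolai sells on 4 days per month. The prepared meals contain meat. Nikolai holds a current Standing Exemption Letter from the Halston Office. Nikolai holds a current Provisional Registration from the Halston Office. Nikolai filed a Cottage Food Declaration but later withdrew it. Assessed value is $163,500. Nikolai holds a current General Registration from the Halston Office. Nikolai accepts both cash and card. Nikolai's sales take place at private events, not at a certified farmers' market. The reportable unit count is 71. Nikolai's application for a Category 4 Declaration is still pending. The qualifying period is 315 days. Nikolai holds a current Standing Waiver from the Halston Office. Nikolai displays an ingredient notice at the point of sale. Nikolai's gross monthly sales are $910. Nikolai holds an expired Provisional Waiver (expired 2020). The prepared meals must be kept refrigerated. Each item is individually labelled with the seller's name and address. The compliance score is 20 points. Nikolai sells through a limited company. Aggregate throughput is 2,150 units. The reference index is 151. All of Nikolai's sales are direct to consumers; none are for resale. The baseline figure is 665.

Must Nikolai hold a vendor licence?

No — exception (d) applies; Nikolai is not required to hold a vendor licence.

Exception (a) fails — sales are at private events, not a certified farmers' market.
Exception (b) fails — the Cottage Food Declaration was withdrawn.
Exception (c) fails — the seller operates through a limited company.
Exception (d) is satisfied on its face — the number of selling days per month is 4, below the 5 limit; gross monthly sales are $910, below the $1,110 limit; the reportable unit count is 71, meeting the 59 threshold. Applying paragraphs (j)–(p): (j) would limit (d) — a current Standing Exemption Letter is held — but (k) sets (j) aside: (k) operates against (j): a current Provisional Registration is held. (l), which would lift (k), is not engaged — the baseline figure is 665, not under 638. So (d) applies.
Exception (e) requires that the prepared meals require no refrigeration; but the prepared meals require refrigeration, so (e) is unavailable.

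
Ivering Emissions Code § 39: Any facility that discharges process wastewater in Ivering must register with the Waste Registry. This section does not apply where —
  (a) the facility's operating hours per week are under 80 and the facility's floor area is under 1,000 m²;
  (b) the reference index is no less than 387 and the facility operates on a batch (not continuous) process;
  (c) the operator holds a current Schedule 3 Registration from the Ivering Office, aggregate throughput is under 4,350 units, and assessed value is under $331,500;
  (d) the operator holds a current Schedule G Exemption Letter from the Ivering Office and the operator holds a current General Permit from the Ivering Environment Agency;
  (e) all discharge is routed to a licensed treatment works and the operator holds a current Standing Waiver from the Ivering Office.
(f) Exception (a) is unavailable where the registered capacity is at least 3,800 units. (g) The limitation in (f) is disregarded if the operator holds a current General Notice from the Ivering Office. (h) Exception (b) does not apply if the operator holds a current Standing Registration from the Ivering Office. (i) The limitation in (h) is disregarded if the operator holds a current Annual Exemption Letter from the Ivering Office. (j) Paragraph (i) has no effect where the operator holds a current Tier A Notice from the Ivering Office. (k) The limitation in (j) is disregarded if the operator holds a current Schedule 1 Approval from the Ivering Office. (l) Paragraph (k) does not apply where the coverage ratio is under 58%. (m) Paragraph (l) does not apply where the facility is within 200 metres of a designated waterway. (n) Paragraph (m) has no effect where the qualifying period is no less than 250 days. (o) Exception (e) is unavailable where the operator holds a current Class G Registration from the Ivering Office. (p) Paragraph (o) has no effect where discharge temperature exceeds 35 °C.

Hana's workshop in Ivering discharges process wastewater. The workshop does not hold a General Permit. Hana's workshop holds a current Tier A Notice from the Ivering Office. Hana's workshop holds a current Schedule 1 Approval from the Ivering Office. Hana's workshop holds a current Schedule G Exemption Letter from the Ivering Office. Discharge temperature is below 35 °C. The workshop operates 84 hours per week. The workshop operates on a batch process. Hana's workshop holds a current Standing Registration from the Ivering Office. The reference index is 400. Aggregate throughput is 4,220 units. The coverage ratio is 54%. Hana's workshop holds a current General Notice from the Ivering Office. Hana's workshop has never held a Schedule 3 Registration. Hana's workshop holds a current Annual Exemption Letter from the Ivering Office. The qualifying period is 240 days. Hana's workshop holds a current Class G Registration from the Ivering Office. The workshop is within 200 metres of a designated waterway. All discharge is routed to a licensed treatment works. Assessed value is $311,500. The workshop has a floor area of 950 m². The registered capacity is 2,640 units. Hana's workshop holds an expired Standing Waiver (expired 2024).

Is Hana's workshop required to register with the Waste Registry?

No — exception (b) applies; Hana's workshop is not required to register with the Waste Registry.

Exception (a) does not apply: the facility's operating hours per week are 84, not under 80.
Exception (b)'s conditions are all satisfied: the reference index is 400, meeting the 387 threshold; the facility operates on a batch process. As to paragraphs (h)–(n): (h) operates (a current Standing Registration is held), but yields to (i): (i) operates — a current Annual Exemption Letter is held. (j) would limit (i) — a current Tier A Notice is held — but (k) sets (j) aside: (k) operates against (j): a current Schedule 1 Approval is held. (l) would limit (k) — the coverage ratio is 54%, under the 58% limit — but (m) sets (l) aside: (m) is engaged — the workshop is within 200 m of a designated waterway. (n), which would lift (m), does not operate here — the qualifying period is 240 days, short of 250 days. Exception (b) stands.
Exception (c) does not apply: no current Schedule 3 Registration is held.
Exception (d) fails — no General Permit is held.
Exception (e) does not apply: no current Standing Waiver is held.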